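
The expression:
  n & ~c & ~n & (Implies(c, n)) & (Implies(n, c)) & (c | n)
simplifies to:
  False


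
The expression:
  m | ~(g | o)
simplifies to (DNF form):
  m | (~g & ~o)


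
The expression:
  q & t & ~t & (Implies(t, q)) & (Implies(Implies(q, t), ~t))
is never true.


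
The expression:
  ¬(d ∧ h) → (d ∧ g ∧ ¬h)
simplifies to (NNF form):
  d ∧ (g ∨ h)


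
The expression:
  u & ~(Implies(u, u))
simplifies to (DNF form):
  False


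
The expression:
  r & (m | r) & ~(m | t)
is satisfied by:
  {r: True, t: False, m: False}


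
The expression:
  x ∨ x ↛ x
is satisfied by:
  {x: True}


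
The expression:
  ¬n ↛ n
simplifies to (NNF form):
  ¬n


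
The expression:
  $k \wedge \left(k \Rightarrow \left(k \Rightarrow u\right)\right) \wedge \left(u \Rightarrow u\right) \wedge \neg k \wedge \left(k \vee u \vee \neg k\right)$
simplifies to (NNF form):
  $\text{False}$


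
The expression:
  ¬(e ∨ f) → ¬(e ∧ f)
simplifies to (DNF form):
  True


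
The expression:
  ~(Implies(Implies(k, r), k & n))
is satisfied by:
  {r: True, k: False, n: False}
  {r: False, k: False, n: False}
  {n: True, r: True, k: False}
  {n: True, r: False, k: False}
  {k: True, r: True, n: False}


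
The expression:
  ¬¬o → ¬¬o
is always true.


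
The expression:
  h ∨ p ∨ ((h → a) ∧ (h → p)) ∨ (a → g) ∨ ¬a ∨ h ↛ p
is always true.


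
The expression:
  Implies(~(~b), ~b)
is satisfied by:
  {b: False}


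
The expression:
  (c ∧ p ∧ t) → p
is always true.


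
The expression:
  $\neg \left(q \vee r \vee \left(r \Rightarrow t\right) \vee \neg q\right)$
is never true.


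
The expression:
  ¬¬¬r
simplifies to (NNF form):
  ¬r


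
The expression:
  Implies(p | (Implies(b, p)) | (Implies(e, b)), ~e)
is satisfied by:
  {e: False}


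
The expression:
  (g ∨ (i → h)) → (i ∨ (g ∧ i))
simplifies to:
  i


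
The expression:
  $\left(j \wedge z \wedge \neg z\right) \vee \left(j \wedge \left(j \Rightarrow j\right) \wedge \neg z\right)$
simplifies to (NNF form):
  $j \wedge \neg z$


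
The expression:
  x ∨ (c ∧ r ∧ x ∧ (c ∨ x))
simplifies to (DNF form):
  x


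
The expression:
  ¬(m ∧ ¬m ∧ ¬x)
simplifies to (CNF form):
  True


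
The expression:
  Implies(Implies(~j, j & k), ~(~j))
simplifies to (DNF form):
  True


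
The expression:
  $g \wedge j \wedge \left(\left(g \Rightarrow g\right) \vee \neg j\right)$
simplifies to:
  $g \wedge j$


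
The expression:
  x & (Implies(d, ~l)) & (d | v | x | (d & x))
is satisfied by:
  {x: True, l: False, d: False}
  {d: True, x: True, l: False}
  {l: True, x: True, d: False}


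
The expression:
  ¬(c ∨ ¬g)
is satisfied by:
  {g: True, c: False}


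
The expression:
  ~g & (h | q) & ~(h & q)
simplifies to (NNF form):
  ~g & (h | q) & (~h | ~q)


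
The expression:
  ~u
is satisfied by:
  {u: False}


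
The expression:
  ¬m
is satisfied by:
  {m: False}


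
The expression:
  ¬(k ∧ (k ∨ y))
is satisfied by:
  {k: False}


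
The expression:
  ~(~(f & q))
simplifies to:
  f & q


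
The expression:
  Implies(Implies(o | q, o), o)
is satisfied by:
  {q: True, o: True}
  {q: True, o: False}
  {o: True, q: False}


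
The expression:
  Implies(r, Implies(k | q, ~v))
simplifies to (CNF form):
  (~k | ~r | ~v) & (~q | ~r | ~v)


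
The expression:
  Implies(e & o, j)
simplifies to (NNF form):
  j | ~e | ~o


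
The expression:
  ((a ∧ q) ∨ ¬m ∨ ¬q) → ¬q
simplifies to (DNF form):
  (m ∧ ¬a) ∨ ¬q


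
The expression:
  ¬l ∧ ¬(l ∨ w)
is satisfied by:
  {w: False, l: False}


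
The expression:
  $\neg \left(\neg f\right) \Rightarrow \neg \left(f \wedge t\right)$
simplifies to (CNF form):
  $\neg f \vee \neg t$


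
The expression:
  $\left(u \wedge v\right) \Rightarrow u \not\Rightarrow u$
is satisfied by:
  {u: False, v: False}
  {v: True, u: False}
  {u: True, v: False}


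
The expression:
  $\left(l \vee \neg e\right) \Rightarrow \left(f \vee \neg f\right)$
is always true.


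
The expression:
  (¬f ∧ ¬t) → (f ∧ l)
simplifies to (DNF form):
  f ∨ t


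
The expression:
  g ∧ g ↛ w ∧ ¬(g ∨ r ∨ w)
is never true.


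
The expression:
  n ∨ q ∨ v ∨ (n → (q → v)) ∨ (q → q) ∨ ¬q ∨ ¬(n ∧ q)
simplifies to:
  True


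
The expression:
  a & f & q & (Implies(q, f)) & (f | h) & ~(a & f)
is never true.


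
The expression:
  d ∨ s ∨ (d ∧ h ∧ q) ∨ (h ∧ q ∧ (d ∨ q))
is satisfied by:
  {s: True, d: True, h: True, q: True}
  {s: True, d: True, h: True, q: False}
  {s: True, d: True, q: True, h: False}
  {s: True, d: True, q: False, h: False}
  {s: True, h: True, q: True, d: False}
  {s: True, h: True, q: False, d: False}
  {s: True, h: False, q: True, d: False}
  {s: True, h: False, q: False, d: False}
  {d: True, h: True, q: True, s: False}
  {d: True, h: True, q: False, s: False}
  {d: True, q: True, h: False, s: False}
  {d: True, q: False, h: False, s: False}
  {h: True, q: True, d: False, s: False}


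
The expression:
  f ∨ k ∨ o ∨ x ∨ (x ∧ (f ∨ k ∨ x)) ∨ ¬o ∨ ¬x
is always true.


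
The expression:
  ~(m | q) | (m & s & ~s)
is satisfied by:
  {q: False, m: False}


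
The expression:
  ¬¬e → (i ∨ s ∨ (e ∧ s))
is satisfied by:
  {i: True, s: True, e: False}
  {i: True, e: False, s: False}
  {s: True, e: False, i: False}
  {s: False, e: False, i: False}
  {i: True, s: True, e: True}
  {i: True, e: True, s: False}
  {s: True, e: True, i: False}


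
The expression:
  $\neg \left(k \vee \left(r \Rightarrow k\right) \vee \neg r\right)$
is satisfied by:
  {r: True, k: False}


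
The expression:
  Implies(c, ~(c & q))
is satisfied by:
  {c: False, q: False}
  {q: True, c: False}
  {c: True, q: False}


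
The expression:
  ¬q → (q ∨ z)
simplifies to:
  q ∨ z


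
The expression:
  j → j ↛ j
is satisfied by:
  {j: False}


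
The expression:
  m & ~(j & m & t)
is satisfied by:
  {m: True, t: False, j: False}
  {m: True, j: True, t: False}
  {m: True, t: True, j: False}


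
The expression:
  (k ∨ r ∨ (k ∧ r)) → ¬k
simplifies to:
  ¬k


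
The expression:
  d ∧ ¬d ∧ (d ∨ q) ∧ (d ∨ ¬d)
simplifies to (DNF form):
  False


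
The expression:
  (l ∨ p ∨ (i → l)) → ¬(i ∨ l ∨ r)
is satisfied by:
  {p: False, l: False, r: False, i: False}
  {i: True, p: False, l: False, r: False}
  {i: True, r: True, p: False, l: False}
  {p: True, r: False, l: False, i: False}


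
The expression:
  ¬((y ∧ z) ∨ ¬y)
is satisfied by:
  {y: True, z: False}


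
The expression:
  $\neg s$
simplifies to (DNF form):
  $\neg s$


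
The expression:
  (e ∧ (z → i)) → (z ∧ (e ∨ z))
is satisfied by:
  {z: True, e: False}
  {e: False, z: False}
  {e: True, z: True}


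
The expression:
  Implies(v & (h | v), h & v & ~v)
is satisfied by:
  {v: False}


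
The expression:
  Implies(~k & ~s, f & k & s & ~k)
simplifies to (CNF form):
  k | s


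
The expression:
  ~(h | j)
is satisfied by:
  {h: False, j: False}


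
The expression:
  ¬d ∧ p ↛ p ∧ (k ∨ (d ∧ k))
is never true.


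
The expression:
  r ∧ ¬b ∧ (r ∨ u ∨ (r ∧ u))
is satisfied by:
  {r: True, b: False}


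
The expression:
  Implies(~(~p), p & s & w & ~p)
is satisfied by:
  {p: False}


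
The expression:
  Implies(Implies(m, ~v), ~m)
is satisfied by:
  {v: True, m: False}
  {m: False, v: False}
  {m: True, v: True}


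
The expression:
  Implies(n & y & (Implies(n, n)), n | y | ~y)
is always true.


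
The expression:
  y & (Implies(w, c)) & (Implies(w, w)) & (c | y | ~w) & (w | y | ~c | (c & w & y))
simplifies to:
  y & (c | ~w)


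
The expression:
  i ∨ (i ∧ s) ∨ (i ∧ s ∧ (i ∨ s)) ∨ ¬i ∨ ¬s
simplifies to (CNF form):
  True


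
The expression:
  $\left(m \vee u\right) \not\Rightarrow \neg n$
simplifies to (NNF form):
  $n \wedge \left(m \vee u\right)$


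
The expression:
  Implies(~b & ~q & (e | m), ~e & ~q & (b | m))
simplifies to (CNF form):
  b | q | ~e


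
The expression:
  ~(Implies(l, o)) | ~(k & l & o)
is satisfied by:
  {l: False, k: False, o: False}
  {o: True, l: False, k: False}
  {k: True, l: False, o: False}
  {o: True, k: True, l: False}
  {l: True, o: False, k: False}
  {o: True, l: True, k: False}
  {k: True, l: True, o: False}


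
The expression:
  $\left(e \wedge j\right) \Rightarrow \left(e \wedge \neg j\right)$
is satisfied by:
  {e: False, j: False}
  {j: True, e: False}
  {e: True, j: False}


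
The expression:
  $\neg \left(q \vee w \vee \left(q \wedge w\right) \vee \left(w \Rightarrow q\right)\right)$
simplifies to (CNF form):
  $\text{False}$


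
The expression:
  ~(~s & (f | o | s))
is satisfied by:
  {s: True, f: False, o: False}
  {o: True, s: True, f: False}
  {s: True, f: True, o: False}
  {o: True, s: True, f: True}
  {o: False, f: False, s: False}


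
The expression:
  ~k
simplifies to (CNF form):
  ~k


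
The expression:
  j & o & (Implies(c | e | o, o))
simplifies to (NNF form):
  j & o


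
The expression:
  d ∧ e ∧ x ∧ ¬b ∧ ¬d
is never true.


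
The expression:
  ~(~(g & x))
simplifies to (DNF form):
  g & x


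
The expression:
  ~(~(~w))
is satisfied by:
  {w: False}


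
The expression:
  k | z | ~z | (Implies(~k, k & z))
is always true.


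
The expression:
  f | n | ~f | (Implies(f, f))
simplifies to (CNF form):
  True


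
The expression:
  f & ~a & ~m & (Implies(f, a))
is never true.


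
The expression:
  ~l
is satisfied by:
  {l: False}


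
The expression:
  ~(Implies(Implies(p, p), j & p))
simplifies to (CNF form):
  ~j | ~p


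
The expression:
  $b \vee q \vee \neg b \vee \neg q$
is always true.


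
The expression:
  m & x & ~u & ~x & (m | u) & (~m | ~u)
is never true.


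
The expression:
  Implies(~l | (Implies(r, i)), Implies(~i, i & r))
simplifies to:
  i | (l & r)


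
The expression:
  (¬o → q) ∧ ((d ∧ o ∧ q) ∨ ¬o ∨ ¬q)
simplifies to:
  (d ∧ q) ∨ (o ∧ ¬q) ∨ (q ∧ ¬o)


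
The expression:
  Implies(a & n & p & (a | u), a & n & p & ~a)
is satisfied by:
  {p: False, n: False, a: False}
  {a: True, p: False, n: False}
  {n: True, p: False, a: False}
  {a: True, n: True, p: False}
  {p: True, a: False, n: False}
  {a: True, p: True, n: False}
  {n: True, p: True, a: False}


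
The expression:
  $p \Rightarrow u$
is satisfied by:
  {u: True, p: False}
  {p: False, u: False}
  {p: True, u: True}


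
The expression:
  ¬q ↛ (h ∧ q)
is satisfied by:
  {q: False}


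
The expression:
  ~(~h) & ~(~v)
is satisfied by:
  {h: True, v: True}


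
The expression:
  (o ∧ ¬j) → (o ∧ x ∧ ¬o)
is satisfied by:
  {j: True, o: False}
  {o: False, j: False}
  {o: True, j: True}


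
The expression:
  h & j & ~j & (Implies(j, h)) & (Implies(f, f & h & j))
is never true.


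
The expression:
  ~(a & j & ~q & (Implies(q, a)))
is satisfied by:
  {q: True, a: False, j: False}
  {q: False, a: False, j: False}
  {j: True, q: True, a: False}
  {j: True, q: False, a: False}
  {a: True, q: True, j: False}
  {a: True, q: False, j: False}
  {a: True, j: True, q: True}


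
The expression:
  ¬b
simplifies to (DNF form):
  ¬b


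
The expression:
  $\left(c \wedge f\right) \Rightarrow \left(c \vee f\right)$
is always true.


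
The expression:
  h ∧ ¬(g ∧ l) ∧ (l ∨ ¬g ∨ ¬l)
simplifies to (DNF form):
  (h ∧ ¬g) ∨ (h ∧ ¬l)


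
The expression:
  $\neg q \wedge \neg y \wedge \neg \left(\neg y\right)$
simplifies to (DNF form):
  $\text{False}$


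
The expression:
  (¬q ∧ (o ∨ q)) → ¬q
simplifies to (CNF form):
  True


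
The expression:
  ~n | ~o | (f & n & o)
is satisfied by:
  {f: True, o: False, n: False}
  {f: False, o: False, n: False}
  {n: True, f: True, o: False}
  {n: True, f: False, o: False}
  {o: True, f: True, n: False}
  {o: True, f: False, n: False}
  {o: True, n: True, f: True}


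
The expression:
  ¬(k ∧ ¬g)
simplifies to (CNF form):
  g ∨ ¬k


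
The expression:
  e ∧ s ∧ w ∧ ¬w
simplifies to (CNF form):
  False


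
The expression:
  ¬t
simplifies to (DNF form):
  ¬t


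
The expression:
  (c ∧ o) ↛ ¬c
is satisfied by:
  {c: True, o: True}


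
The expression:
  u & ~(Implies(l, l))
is never true.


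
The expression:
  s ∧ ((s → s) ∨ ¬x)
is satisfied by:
  {s: True}


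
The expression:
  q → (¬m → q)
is always true.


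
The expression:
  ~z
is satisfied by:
  {z: False}


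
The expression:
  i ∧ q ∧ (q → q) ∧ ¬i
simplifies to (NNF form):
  False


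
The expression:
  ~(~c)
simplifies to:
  c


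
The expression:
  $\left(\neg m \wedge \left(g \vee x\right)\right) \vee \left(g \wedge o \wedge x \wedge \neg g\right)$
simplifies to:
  $\neg m \wedge \left(g \vee x\right)$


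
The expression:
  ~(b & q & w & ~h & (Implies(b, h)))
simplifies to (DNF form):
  True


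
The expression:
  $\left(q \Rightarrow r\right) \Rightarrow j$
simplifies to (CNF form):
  $\left(j \vee q\right) \wedge \left(j \vee \neg r\right)$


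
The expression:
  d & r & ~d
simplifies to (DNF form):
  False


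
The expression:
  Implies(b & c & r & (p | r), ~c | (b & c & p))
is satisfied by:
  {p: True, c: False, b: False, r: False}
  {r: False, c: False, p: False, b: False}
  {r: True, p: True, c: False, b: False}
  {r: True, c: False, p: False, b: False}
  {b: True, p: True, r: False, c: False}
  {b: True, r: False, c: False, p: False}
  {b: True, r: True, p: True, c: False}
  {b: True, r: True, c: False, p: False}
  {p: True, c: True, b: False, r: False}
  {c: True, b: False, p: False, r: False}
  {r: True, c: True, p: True, b: False}
  {r: True, c: True, b: False, p: False}
  {p: True, c: True, b: True, r: False}
  {c: True, b: True, r: False, p: False}
  {r: True, c: True, b: True, p: True}


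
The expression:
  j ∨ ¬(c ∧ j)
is always true.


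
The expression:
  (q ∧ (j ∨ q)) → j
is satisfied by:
  {j: True, q: False}
  {q: False, j: False}
  {q: True, j: True}


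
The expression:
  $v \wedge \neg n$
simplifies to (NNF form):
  $v \wedge \neg n$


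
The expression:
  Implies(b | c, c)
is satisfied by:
  {c: True, b: False}
  {b: False, c: False}
  {b: True, c: True}


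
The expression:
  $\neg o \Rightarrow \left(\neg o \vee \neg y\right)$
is always true.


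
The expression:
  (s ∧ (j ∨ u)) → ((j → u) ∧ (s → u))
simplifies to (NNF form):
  u ∨ ¬j ∨ ¬s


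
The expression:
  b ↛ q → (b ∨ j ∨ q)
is always true.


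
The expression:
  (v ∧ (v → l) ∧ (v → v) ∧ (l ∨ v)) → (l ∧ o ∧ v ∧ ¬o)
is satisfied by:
  {l: False, v: False}
  {v: True, l: False}
  {l: True, v: False}


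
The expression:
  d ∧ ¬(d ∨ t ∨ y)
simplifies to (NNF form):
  False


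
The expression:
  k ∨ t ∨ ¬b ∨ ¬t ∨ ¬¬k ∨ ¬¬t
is always true.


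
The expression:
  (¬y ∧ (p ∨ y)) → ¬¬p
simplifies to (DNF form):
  True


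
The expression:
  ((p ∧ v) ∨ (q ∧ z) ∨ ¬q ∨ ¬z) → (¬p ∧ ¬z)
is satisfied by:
  {p: False, z: False}


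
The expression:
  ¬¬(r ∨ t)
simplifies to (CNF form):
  r ∨ t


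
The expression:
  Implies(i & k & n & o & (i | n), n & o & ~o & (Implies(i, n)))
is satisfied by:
  {k: False, o: False, n: False, i: False}
  {i: True, k: False, o: False, n: False}
  {n: True, k: False, o: False, i: False}
  {i: True, n: True, k: False, o: False}
  {o: True, i: False, k: False, n: False}
  {i: True, o: True, k: False, n: False}
  {n: True, o: True, i: False, k: False}
  {i: True, n: True, o: True, k: False}
  {k: True, n: False, o: False, i: False}
  {i: True, k: True, n: False, o: False}
  {n: True, k: True, i: False, o: False}
  {i: True, n: True, k: True, o: False}
  {o: True, k: True, n: False, i: False}
  {i: True, o: True, k: True, n: False}
  {n: True, o: True, k: True, i: False}


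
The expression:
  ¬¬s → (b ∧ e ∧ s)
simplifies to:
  (b ∧ e) ∨ ¬s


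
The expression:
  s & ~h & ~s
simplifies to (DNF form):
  False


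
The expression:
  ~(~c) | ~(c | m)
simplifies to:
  c | ~m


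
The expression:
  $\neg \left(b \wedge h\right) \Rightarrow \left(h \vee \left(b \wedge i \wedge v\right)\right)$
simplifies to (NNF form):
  $h \vee \left(b \wedge i \wedge v\right)$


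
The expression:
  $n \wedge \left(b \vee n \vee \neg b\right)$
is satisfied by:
  {n: True}


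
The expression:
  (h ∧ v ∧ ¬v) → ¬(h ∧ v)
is always true.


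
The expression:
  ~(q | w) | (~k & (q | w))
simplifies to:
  ~k | (~q & ~w)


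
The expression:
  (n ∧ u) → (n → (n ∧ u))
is always true.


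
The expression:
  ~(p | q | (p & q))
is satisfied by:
  {q: False, p: False}


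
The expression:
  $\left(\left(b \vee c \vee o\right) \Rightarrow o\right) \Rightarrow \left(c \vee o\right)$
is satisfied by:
  {b: True, o: True, c: True}
  {b: True, o: True, c: False}
  {b: True, c: True, o: False}
  {b: True, c: False, o: False}
  {o: True, c: True, b: False}
  {o: True, c: False, b: False}
  {c: True, o: False, b: False}


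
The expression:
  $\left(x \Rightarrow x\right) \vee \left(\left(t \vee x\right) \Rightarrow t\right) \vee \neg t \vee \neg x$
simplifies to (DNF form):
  $\text{True}$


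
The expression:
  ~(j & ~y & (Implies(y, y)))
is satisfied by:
  {y: True, j: False}
  {j: False, y: False}
  {j: True, y: True}


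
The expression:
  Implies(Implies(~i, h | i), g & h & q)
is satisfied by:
  {g: True, q: True, h: False, i: False}
  {g: True, q: False, h: False, i: False}
  {q: True, i: False, g: False, h: False}
  {i: False, q: False, g: False, h: False}
  {h: True, g: True, q: True, i: False}
  {i: True, h: True, g: True, q: True}


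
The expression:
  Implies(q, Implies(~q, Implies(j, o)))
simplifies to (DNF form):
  True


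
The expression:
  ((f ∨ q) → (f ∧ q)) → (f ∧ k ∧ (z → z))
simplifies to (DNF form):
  (f ∧ ¬q) ∨ (k ∧ q) ∨ (q ∧ ¬f)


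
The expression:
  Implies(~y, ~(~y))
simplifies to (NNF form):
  y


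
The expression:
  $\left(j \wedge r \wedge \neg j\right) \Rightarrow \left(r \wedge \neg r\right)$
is always true.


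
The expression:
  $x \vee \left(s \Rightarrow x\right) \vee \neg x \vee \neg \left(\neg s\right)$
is always true.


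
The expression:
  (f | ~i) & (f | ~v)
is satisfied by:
  {f: True, i: False, v: False}
  {v: True, f: True, i: False}
  {f: True, i: True, v: False}
  {v: True, f: True, i: True}
  {v: False, i: False, f: False}


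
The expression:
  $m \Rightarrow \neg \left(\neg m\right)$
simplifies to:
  $\text{True}$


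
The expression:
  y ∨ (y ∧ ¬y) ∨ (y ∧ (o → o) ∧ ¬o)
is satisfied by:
  {y: True}


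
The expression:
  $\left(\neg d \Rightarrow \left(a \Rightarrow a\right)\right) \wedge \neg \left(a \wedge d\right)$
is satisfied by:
  {d: False, a: False}
  {a: True, d: False}
  {d: True, a: False}


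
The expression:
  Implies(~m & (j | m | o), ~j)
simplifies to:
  m | ~j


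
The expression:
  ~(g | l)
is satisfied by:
  {g: False, l: False}


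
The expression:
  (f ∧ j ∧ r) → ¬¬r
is always true.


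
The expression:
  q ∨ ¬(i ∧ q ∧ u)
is always true.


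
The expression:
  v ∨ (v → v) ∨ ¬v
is always true.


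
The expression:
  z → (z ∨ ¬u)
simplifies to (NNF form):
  True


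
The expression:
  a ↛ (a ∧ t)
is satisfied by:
  {a: True, t: False}


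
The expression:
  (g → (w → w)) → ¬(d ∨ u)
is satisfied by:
  {u: False, d: False}


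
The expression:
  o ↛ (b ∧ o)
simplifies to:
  o ∧ ¬b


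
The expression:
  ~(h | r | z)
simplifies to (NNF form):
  ~h & ~r & ~z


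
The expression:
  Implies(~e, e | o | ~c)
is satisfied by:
  {o: True, e: True, c: False}
  {o: True, c: False, e: False}
  {e: True, c: False, o: False}
  {e: False, c: False, o: False}
  {o: True, e: True, c: True}
  {o: True, c: True, e: False}
  {e: True, c: True, o: False}


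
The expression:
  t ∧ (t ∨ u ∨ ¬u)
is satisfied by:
  {t: True}


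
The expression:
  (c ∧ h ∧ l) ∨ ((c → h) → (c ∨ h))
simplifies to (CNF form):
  c ∨ h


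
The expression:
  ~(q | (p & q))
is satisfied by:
  {q: False}


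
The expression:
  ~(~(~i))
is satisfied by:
  {i: False}


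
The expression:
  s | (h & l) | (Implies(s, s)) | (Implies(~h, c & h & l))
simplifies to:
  True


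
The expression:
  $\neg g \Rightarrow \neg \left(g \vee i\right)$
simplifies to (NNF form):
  $g \vee \neg i$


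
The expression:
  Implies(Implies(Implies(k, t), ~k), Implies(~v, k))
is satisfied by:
  {k: True, v: True}
  {k: True, v: False}
  {v: True, k: False}


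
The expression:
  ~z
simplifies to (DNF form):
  ~z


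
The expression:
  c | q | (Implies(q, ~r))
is always true.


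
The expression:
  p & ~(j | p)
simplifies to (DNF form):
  False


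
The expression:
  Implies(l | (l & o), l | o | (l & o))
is always true.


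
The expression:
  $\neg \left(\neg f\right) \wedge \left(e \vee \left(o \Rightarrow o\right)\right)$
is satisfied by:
  {f: True}


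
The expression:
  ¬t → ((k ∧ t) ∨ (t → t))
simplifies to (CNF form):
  True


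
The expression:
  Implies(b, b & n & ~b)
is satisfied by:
  {b: False}


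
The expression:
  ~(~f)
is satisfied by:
  {f: True}


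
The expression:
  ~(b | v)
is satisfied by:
  {v: False, b: False}


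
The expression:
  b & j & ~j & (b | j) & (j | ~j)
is never true.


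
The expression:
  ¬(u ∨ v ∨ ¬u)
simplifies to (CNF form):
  False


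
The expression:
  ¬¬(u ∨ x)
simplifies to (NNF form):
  u ∨ x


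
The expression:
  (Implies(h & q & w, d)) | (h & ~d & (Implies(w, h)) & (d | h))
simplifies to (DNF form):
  True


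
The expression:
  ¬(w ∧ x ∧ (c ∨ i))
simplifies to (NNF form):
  (¬c ∧ ¬i) ∨ ¬w ∨ ¬x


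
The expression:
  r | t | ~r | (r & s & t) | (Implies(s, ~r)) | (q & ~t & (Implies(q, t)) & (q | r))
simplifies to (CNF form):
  True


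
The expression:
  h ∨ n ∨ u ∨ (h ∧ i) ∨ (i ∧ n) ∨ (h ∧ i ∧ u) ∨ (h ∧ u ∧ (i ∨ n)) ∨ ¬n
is always true.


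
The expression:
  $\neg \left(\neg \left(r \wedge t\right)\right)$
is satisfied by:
  {t: True, r: True}


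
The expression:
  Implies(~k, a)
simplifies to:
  a | k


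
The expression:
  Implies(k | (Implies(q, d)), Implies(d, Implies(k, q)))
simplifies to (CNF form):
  q | ~d | ~k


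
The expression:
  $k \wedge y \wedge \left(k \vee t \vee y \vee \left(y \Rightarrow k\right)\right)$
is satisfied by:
  {y: True, k: True}


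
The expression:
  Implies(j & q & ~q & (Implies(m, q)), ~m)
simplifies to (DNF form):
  True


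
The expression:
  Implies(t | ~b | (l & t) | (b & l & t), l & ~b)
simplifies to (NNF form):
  (b & ~t) | (l & ~b)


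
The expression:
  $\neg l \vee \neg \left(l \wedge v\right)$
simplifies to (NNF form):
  $\neg l \vee \neg v$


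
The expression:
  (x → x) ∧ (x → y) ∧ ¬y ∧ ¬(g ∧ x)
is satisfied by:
  {x: False, y: False}


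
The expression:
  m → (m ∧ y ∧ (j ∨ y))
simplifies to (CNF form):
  y ∨ ¬m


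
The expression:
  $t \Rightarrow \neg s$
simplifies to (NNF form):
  $\neg s \vee \neg t$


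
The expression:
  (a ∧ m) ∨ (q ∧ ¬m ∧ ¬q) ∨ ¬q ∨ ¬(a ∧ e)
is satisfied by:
  {m: True, e: False, a: False, q: False}
  {q: False, e: False, m: False, a: False}
  {q: True, m: True, e: False, a: False}
  {q: True, e: False, m: False, a: False}
  {a: True, m: True, q: False, e: False}
  {a: True, q: False, e: False, m: False}
  {a: True, q: True, m: True, e: False}
  {a: True, q: True, e: False, m: False}
  {m: True, e: True, a: False, q: False}
  {e: True, a: False, m: False, q: False}
  {q: True, e: True, m: True, a: False}
  {q: True, e: True, a: False, m: False}
  {m: True, e: True, a: True, q: False}
  {e: True, a: True, q: False, m: False}
  {q: True, e: True, a: True, m: True}


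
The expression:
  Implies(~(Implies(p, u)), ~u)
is always true.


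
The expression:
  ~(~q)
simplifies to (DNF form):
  q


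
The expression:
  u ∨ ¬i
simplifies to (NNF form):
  u ∨ ¬i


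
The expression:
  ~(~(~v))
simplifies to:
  ~v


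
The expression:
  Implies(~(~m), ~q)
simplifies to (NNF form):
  ~m | ~q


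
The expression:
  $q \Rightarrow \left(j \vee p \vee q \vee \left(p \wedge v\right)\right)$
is always true.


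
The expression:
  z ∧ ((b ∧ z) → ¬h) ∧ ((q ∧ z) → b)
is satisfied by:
  {z: True, h: False, q: False, b: False}
  {b: True, z: True, h: False, q: False}
  {b: True, q: True, z: True, h: False}
  {z: True, h: True, q: False, b: False}


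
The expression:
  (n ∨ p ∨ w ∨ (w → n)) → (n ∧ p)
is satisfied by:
  {p: True, n: True}


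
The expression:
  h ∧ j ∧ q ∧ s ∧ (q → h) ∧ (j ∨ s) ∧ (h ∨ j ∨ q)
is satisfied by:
  {h: True, j: True, s: True, q: True}


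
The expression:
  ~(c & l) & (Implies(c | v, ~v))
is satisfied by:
  {v: False, l: False, c: False}
  {c: True, v: False, l: False}
  {l: True, v: False, c: False}


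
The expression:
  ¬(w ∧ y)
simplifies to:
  ¬w ∨ ¬y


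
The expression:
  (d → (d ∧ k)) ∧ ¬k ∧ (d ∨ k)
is never true.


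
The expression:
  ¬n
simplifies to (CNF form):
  ¬n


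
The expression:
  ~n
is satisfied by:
  {n: False}


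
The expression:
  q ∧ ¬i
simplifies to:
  q ∧ ¬i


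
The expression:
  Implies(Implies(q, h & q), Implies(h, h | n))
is always true.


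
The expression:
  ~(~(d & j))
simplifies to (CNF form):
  d & j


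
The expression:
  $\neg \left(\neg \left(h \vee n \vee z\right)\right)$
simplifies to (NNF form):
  $h \vee n \vee z$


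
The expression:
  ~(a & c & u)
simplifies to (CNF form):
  ~a | ~c | ~u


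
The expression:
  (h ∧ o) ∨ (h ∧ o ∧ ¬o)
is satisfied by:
  {h: True, o: True}


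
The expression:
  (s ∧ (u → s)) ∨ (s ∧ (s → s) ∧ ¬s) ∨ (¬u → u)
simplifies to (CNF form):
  s ∨ u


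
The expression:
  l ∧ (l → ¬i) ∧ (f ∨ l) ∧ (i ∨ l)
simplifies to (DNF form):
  l ∧ ¬i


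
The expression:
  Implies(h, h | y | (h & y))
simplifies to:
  True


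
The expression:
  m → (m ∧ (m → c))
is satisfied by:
  {c: True, m: False}
  {m: False, c: False}
  {m: True, c: True}


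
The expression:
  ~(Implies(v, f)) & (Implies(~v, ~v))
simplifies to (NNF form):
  v & ~f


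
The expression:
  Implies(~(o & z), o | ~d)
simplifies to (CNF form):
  o | ~d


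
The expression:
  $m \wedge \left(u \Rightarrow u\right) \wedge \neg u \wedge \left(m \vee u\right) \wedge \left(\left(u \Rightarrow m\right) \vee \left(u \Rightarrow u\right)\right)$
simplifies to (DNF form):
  $m \wedge \neg u$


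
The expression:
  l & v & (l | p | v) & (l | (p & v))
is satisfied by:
  {v: True, l: True}


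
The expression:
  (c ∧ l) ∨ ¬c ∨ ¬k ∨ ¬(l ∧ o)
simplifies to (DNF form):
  True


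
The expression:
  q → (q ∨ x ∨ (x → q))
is always true.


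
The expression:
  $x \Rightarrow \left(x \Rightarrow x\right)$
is always true.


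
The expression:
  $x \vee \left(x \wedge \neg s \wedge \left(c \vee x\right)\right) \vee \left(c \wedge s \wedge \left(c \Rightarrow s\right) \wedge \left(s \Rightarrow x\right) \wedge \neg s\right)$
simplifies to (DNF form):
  $x$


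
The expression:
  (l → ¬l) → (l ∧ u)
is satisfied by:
  {l: True}


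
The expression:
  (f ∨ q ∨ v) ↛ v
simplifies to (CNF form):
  ¬v ∧ (f ∨ q)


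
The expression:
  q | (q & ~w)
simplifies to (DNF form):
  q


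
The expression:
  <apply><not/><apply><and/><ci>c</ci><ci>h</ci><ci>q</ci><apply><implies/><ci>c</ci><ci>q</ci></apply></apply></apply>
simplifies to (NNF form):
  <apply><or/><apply><not/><ci>c</ci></apply><apply><not/><ci>h</ci></apply><apply><not/><ci>q</ci></apply></apply>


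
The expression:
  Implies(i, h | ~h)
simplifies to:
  True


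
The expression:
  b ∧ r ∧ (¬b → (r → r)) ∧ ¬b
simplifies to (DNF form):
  False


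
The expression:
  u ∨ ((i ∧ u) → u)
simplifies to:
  True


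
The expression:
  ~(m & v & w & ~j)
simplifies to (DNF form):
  j | ~m | ~v | ~w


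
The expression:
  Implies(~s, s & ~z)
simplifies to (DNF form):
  s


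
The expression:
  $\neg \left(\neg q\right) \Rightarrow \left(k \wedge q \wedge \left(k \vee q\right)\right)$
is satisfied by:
  {k: True, q: False}
  {q: False, k: False}
  {q: True, k: True}


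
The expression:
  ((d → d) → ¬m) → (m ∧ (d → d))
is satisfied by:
  {m: True}


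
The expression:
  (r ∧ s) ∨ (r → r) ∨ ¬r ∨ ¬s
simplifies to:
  True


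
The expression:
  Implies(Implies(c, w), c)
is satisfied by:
  {c: True}


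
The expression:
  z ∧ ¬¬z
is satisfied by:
  {z: True}


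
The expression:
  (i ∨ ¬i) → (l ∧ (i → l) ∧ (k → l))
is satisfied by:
  {l: True}


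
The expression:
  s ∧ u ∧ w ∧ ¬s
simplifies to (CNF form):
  False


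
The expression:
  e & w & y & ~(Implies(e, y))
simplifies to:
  False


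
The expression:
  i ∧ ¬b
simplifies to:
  i ∧ ¬b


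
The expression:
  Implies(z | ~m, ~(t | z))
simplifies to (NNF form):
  ~z & (m | ~t)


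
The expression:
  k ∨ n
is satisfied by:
  {n: True, k: True}
  {n: True, k: False}
  {k: True, n: False}


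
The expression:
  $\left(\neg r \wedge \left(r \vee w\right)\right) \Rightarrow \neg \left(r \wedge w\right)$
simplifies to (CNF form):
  $\text{True}$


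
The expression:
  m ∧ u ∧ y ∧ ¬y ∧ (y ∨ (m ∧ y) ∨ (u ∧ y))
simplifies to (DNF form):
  False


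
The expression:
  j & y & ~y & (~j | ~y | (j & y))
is never true.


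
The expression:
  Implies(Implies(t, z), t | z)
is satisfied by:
  {t: True, z: True}
  {t: True, z: False}
  {z: True, t: False}


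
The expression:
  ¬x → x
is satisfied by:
  {x: True}


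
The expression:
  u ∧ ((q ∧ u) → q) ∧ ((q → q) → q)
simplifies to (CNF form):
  q ∧ u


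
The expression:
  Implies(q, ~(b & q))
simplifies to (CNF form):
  ~b | ~q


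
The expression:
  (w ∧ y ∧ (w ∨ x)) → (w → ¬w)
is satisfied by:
  {w: False, y: False}
  {y: True, w: False}
  {w: True, y: False}


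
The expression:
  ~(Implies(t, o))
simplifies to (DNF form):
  t & ~o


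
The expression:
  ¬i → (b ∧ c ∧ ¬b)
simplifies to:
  i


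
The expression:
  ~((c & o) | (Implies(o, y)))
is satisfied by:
  {o: True, y: False, c: False}


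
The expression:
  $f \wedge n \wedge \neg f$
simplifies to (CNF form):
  $\text{False}$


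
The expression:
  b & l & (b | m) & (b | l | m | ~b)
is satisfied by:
  {b: True, l: True}


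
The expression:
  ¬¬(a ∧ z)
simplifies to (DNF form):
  a ∧ z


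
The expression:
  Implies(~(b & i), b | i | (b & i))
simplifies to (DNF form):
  b | i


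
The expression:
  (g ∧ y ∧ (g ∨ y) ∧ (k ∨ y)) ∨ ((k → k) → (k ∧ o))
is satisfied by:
  {y: True, k: True, o: True, g: True}
  {y: True, k: True, o: True, g: False}
  {y: True, k: True, g: True, o: False}
  {y: True, o: True, g: True, k: False}
  {y: True, o: False, g: True, k: False}
  {k: True, o: True, g: True, y: False}
  {k: True, o: True, g: False, y: False}


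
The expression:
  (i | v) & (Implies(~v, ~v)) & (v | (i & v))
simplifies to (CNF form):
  v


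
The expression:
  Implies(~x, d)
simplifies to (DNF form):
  d | x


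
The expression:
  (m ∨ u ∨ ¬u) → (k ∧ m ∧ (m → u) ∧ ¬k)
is never true.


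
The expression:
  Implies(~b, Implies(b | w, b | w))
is always true.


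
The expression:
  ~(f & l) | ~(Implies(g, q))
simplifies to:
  ~f | ~l | (g & ~q)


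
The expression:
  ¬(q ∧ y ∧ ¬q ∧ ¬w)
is always true.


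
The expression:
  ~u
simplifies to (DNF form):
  ~u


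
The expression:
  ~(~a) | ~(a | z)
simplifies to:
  a | ~z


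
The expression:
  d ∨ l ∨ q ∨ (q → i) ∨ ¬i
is always true.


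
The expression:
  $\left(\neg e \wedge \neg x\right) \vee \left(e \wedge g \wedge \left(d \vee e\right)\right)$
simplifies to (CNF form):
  $\left(e \vee \neg e\right) \wedge \left(e \vee \neg x\right) \wedge \left(g \vee \neg e\right) \wedge \left(g \vee \neg x\right)$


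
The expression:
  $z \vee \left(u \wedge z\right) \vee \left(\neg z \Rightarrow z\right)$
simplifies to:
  $z$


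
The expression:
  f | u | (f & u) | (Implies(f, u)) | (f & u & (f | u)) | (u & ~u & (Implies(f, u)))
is always true.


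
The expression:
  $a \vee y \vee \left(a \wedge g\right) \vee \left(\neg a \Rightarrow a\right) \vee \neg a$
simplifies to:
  $\text{True}$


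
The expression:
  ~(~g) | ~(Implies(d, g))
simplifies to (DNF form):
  d | g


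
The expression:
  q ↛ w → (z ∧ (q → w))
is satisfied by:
  {w: True, q: False}
  {q: False, w: False}
  {q: True, w: True}


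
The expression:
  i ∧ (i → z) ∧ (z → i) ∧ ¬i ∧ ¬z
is never true.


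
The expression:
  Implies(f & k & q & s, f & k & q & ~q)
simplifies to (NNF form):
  ~f | ~k | ~q | ~s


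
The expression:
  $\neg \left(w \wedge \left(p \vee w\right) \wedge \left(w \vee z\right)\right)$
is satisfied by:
  {w: False}


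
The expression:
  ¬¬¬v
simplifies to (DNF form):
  ¬v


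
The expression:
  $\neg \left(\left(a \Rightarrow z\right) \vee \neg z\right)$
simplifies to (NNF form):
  $\text{False}$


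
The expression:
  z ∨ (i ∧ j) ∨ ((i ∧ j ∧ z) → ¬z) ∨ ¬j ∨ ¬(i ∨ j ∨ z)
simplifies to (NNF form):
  True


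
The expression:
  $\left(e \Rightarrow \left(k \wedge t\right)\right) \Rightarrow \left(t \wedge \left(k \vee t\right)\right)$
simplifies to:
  $e \vee t$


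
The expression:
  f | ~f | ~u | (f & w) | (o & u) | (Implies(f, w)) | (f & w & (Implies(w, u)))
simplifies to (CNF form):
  True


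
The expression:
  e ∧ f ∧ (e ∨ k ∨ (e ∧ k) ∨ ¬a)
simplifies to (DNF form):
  e ∧ f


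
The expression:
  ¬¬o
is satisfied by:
  {o: True}


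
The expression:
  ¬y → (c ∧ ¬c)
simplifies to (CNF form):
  y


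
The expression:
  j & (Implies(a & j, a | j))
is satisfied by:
  {j: True}


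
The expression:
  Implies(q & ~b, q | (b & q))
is always true.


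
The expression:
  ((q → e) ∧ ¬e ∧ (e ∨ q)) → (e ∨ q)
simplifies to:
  True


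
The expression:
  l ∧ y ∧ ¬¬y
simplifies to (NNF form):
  l ∧ y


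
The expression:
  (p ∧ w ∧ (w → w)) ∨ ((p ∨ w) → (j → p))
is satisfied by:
  {p: True, w: False, j: False}
  {w: False, j: False, p: False}
  {j: True, p: True, w: False}
  {j: True, w: False, p: False}
  {p: True, w: True, j: False}
  {w: True, p: False, j: False}
  {j: True, w: True, p: True}


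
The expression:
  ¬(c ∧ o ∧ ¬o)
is always true.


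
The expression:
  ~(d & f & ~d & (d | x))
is always true.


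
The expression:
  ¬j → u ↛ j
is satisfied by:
  {u: True, j: True}
  {u: True, j: False}
  {j: True, u: False}


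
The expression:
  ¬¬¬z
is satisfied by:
  {z: False}


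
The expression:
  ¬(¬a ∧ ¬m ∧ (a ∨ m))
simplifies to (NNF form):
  True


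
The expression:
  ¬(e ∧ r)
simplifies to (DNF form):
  ¬e ∨ ¬r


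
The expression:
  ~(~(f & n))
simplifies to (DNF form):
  f & n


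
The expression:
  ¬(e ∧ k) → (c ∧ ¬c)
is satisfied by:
  {e: True, k: True}


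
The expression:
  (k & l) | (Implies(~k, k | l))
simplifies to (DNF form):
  k | l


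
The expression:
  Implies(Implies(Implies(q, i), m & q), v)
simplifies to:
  v | ~q | (i & ~m)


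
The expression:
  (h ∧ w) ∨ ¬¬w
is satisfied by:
  {w: True}


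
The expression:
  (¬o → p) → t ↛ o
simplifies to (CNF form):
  ¬o ∧ (t ∨ ¬p)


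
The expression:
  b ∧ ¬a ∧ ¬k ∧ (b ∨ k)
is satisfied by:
  {b: True, k: False, a: False}


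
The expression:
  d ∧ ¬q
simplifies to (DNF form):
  d ∧ ¬q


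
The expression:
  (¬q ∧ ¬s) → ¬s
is always true.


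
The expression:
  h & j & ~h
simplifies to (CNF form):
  False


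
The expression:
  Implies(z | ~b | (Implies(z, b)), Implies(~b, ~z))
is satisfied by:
  {b: True, z: False}
  {z: False, b: False}
  {z: True, b: True}


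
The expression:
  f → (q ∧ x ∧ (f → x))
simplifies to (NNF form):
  (q ∧ x) ∨ ¬f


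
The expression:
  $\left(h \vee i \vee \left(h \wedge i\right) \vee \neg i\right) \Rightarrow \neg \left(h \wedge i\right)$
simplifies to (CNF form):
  $\neg h \vee \neg i$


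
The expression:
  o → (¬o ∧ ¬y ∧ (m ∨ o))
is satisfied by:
  {o: False}


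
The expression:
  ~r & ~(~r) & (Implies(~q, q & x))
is never true.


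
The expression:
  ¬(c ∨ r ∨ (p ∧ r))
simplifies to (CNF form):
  ¬c ∧ ¬r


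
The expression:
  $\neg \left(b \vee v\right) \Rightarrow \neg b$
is always true.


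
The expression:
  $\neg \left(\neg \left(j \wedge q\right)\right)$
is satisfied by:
  {j: True, q: True}


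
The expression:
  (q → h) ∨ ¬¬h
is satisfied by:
  {h: True, q: False}
  {q: False, h: False}
  {q: True, h: True}


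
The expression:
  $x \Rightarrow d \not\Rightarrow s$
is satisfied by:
  {d: True, x: False, s: False}
  {d: False, x: False, s: False}
  {s: True, d: True, x: False}
  {s: True, d: False, x: False}
  {x: True, d: True, s: False}


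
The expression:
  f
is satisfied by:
  {f: True}


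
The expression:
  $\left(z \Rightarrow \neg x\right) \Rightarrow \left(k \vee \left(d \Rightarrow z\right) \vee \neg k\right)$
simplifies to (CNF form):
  $\text{True}$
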